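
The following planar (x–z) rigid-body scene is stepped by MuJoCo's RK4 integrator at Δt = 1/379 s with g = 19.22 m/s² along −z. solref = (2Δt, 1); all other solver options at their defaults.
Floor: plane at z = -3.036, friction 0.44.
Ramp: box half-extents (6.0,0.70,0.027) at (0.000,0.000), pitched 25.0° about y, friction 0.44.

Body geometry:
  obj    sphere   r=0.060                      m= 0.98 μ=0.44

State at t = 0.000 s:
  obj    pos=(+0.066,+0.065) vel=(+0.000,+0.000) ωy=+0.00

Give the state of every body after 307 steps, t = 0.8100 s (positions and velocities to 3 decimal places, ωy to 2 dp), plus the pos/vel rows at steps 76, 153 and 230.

State at t = 0.8100 s:
  obj    pos=(+1.791,-0.739) vel=(+4.259,-1.986) ωy=+78.32

Key-timestep trajectory:
   step    t(s)  obj.x    obj.z    obj.vx   obj.vz 
     76  0.2005   +0.172  +0.016  +1.055  -0.492
    153  0.4037   +0.495  -0.135  +2.123  -0.990
    230  0.6069   +1.034  -0.386  +3.191  -1.488


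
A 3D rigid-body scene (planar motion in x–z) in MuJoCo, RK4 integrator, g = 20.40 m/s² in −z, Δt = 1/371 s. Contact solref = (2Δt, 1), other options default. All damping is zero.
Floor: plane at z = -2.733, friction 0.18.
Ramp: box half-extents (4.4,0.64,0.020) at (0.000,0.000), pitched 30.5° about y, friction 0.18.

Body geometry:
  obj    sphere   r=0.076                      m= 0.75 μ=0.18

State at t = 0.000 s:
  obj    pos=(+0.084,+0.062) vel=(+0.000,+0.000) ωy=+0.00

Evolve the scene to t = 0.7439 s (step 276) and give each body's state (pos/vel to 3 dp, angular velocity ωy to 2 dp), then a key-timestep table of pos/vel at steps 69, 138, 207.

State at t = 0.7439 s:
  obj    pos=(+1.848,-0.977) vel=(+4.741,-2.793) ωy=+72.38

Key-timestep trajectory:
   step    t(s)  obj.x    obj.z    obj.vx   obj.vz 
     69  0.1860   +0.194  -0.003  +1.186  -0.698
    138  0.3720   +0.525  -0.198  +2.371  -1.396
    207  0.5580   +1.076  -0.522  +3.556  -2.095


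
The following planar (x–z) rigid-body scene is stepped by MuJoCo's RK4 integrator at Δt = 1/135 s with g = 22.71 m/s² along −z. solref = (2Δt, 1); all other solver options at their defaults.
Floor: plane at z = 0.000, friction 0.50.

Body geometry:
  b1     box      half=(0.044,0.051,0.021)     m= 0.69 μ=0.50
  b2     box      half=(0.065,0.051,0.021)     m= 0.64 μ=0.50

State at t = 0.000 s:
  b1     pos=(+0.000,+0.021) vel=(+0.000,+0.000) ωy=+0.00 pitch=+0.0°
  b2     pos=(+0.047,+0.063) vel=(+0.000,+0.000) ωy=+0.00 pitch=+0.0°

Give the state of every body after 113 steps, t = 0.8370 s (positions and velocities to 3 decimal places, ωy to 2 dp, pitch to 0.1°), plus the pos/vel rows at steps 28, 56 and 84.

State at t = 0.8370 s:
  b1     pos=(-0.001,+0.021) vel=(-0.001,+0.000) ωy=+0.00 pitch=+0.0°
  b2     pos=(+0.060,+0.056) vel=(+0.002,-0.002) ωy=-0.05 pitch=+36.7°

Key-timestep trajectory:
   step    t(s)  b1.x    b1.z    b1.vx   b1.vz   b2.x    b2.z    b2.vx   b2.vz 
     28  0.2074   +0.000  +0.021  -0.002  +0.000   +0.059  +0.056  -0.100  -0.020
     56  0.4148   +0.000  +0.021  -0.001  +0.000   +0.059  +0.056  +0.002  -0.002
     84  0.6222   -0.001  +0.021  -0.001  +0.000   +0.060  +0.056  +0.002  -0.002


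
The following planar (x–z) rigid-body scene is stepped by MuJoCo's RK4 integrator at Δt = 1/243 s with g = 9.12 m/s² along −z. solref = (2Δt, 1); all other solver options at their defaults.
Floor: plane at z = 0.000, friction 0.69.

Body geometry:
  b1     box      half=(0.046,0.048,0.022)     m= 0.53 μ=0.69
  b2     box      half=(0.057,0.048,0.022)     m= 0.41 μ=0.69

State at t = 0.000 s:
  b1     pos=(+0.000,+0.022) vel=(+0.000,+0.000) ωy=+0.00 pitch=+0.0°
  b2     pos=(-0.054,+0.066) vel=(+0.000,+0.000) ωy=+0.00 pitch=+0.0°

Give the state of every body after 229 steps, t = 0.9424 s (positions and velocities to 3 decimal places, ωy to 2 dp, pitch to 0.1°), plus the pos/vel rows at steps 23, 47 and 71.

State at t = 0.9424 s:
  b1     pos=(+0.000,+0.022) vel=(+0.000,+0.000) ωy=+0.00 pitch=+0.0°
  b2     pos=(-0.066,+0.055) vel=(+0.000,+0.000) ωy=+0.01 pitch=-42.8°

Key-timestep trajectory:
   step    t(s)  b1.x    b1.z    b1.vx   b1.vz   b2.x    b2.z    b2.vx   b2.vz 
     23  0.0947   +0.000  +0.022  +0.000  +0.000   -0.058  +0.064  -0.091  -0.054
     47  0.1934   +0.000  +0.022  +0.000  +0.000   -0.070  +0.056  -0.080  +0.084
     71  0.2922   +0.000  +0.022  +0.000  +0.000   -0.068  +0.056  +0.132  -0.068


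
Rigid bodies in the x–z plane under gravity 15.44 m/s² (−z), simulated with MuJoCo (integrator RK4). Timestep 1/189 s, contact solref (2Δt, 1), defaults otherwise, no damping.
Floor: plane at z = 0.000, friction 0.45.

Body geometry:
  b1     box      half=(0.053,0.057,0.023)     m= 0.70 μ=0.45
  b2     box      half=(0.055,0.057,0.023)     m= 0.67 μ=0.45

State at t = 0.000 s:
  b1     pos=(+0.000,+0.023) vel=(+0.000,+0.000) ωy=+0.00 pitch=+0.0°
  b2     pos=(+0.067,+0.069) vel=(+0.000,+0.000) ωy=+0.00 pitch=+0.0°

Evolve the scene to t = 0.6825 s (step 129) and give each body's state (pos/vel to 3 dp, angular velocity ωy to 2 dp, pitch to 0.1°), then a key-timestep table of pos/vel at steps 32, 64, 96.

State at t = 0.6825 s:
  b1     pos=(+0.000,+0.023) vel=(+0.000,+0.000) ωy=+0.00 pitch=+0.0°
  b2     pos=(+0.078,+0.054) vel=(+0.000,+0.000) ωy=-0.02 pitch=+41.6°

Key-timestep trajectory:
   step    t(s)  b1.x    b1.z    b1.vx   b1.vz   b2.x    b2.z    b2.vx   b2.vz 
     32  0.1693   +0.000  +0.023  +0.000  +0.000   +0.082  +0.055  -0.083  -0.026
     64  0.3386   +0.000  +0.023  +0.000  +0.000   +0.078  +0.054  +0.000  +0.000
     96  0.5079   +0.000  +0.023  +0.000  +0.000   +0.078  +0.054  +0.000  +0.000


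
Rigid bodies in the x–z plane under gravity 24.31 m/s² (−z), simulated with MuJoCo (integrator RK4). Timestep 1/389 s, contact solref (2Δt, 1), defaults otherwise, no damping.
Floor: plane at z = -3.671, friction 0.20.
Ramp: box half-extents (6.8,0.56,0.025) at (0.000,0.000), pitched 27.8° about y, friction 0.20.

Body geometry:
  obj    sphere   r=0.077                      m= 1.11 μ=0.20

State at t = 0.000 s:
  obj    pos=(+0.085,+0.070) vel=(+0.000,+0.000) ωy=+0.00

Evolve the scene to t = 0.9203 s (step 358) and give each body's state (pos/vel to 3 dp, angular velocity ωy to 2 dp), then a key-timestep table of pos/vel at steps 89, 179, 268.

State at t = 0.9203 s:
  obj    pos=(+3.119,-1.529) vel=(+6.593,-3.476) ωy=+96.78

Key-timestep trajectory:
   step    t(s)  obj.x    obj.z    obj.vx   obj.vz 
     89  0.2288   +0.273  -0.029  +1.639  -0.864
    179  0.4602   +0.844  -0.330  +3.297  -1.738
    268  0.6889   +1.786  -0.826  +4.936  -2.602


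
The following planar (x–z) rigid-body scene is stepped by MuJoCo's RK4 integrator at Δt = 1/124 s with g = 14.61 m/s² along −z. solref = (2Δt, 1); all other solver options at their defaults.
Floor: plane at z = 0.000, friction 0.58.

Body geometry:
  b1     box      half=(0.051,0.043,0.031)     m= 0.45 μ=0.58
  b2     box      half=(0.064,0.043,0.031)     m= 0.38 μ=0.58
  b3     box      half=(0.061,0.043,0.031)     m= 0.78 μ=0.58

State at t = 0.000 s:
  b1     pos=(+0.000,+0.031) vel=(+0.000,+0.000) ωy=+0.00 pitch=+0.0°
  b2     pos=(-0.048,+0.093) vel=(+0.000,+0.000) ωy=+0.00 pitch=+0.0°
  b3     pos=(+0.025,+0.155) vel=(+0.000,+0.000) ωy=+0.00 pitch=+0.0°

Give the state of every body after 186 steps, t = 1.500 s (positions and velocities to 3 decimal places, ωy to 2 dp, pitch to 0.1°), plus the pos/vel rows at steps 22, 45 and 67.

State at t = 1.500 s:
  b1     pos=(+0.000,+0.031) vel=(+0.000,+0.000) ωy=+0.00 pitch=+0.0°
  b2     pos=(-0.049,+0.093) vel=(+0.000,+0.000) ωy=+0.00 pitch=-0.1°
  b3     pos=(+0.222,+0.031) vel=(+0.000,+0.000) ωy=+0.00 pitch=+180.0°

Key-timestep trajectory:
   step    t(s)  b1.x    b1.z    b1.vx   b1.vz   b2.x    b2.z    b2.vx   b2.vz   b3.x    b3.z    b3.vx   b3.vz 
     22  0.1774   +0.000  +0.031  -0.005  +0.000   -0.048  +0.093  -0.006  +0.001   +0.051  +0.124  +0.314  -0.677
     45  0.3629   +0.000  +0.031  +0.000  +0.000   -0.049  +0.093  +0.000  +0.000   +0.145  +0.067  +0.273  +0.073
     67  0.5403   +0.000  +0.031  +0.000  +0.000   -0.049  +0.093  +0.000  +0.000   +0.199  +0.054  +0.489  -0.378


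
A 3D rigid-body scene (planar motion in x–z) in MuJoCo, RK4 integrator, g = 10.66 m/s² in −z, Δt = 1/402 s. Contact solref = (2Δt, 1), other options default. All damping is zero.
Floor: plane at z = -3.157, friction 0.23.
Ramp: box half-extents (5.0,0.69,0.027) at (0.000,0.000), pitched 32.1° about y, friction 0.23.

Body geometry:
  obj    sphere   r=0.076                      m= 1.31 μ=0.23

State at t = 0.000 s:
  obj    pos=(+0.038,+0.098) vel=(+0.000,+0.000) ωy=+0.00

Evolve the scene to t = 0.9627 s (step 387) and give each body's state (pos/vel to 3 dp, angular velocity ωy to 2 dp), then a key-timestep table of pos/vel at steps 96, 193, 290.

State at t = 0.9627 s:
  obj    pos=(+1.626,-0.899) vel=(+3.300,-2.070) ωy=+51.25

Key-timestep trajectory:
   step    t(s)  obj.x    obj.z    obj.vx   obj.vz 
     96  0.2388   +0.136  +0.036  +0.819  -0.514
    193  0.4801   +0.433  -0.150  +1.646  -1.032
    290  0.7214   +0.930  -0.462  +2.473  -1.551


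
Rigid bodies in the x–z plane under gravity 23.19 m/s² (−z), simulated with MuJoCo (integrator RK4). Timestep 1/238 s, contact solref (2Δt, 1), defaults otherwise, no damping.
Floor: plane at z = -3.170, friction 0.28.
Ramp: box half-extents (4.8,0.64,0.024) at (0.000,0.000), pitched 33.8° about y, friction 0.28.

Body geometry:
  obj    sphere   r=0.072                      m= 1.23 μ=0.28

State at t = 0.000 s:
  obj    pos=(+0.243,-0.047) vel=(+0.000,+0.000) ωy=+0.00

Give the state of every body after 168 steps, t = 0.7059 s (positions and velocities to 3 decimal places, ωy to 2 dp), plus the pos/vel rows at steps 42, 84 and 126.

State at t = 0.7059 s:
  obj    pos=(+2.151,-1.324) vel=(+5.406,-3.619) ωy=+90.31

Key-timestep trajectory:
   step    t(s)  obj.x    obj.z    obj.vx   obj.vz 
     42  0.1765   +0.362  -0.127  +1.352  -0.905
     84  0.3529   +0.720  -0.367  +2.703  -1.810
    126  0.5294   +1.316  -0.766  +4.054  -2.714


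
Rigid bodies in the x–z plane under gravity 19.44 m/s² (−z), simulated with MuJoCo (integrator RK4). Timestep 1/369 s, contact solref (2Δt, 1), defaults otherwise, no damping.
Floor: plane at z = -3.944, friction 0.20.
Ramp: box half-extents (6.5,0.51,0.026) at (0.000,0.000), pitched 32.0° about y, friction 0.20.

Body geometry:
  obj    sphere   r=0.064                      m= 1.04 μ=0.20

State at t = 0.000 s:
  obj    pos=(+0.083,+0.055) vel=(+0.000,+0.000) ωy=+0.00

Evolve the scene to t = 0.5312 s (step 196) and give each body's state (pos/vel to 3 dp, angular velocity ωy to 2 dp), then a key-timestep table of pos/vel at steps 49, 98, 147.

State at t = 0.5312 s:
  obj    pos=(+0.963,-0.496) vel=(+3.315,-2.071) ωy=+61.05

Key-timestep trajectory:
   step    t(s)  obj.x    obj.z    obj.vx   obj.vz 
     49  0.1328   +0.138  +0.020  +0.829  -0.518
     98  0.2656   +0.303  -0.083  +1.658  -1.036
    147  0.3984   +0.578  -0.255  +2.486  -1.554


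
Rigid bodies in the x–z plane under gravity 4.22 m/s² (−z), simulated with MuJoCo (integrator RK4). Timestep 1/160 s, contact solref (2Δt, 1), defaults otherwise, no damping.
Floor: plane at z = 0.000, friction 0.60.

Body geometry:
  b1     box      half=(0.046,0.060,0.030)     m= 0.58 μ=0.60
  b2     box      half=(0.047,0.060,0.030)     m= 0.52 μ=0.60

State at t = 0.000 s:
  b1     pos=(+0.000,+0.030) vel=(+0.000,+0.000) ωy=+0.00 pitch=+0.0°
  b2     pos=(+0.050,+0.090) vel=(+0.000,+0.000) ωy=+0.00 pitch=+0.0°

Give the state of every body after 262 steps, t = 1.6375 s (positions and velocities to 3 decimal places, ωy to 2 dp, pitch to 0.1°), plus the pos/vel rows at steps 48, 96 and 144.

State at t = 1.6375 s:
  b1     pos=(+0.000,+0.030) vel=(+0.000,+0.000) ωy=+0.00 pitch=+0.0°
  b2     pos=(+0.171,+0.030) vel=(+0.000,+0.000) ωy=+0.00 pitch=+180.0°

Key-timestep trajectory:
   step    t(s)  b1.x    b1.z    b1.vx   b1.vz   b2.x    b2.z    b2.vx   b2.vz 
     48  0.3000   +0.000  +0.030  +0.000  +0.000   +0.067  +0.082  +0.132  -0.119
     96  0.6000   +0.000  +0.030  +0.000  +0.000   +0.114  +0.055  +0.083  +0.014
    144  0.9000   +0.000  +0.030  +0.000  +0.000   +0.134  +0.055  +0.101  -0.027


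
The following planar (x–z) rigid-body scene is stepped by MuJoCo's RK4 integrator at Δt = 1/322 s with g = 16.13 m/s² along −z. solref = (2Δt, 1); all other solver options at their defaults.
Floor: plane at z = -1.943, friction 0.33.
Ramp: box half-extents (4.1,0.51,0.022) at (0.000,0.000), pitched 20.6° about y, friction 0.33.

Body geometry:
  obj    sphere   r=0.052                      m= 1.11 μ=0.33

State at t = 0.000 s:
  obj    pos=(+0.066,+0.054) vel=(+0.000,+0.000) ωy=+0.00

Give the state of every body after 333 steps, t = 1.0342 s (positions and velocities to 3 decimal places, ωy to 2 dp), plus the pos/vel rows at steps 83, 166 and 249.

State at t = 1.0342 s:
  obj    pos=(+2.095,-0.709) vel=(+3.924,-1.475) ωy=+80.61

Key-timestep trajectory:
   step    t(s)  obj.x    obj.z    obj.vx   obj.vz 
     83  0.2578   +0.192  +0.007  +0.978  -0.368
    166  0.5155   +0.570  -0.135  +1.956  -0.735
    249  0.7733   +1.201  -0.372  +2.934  -1.103


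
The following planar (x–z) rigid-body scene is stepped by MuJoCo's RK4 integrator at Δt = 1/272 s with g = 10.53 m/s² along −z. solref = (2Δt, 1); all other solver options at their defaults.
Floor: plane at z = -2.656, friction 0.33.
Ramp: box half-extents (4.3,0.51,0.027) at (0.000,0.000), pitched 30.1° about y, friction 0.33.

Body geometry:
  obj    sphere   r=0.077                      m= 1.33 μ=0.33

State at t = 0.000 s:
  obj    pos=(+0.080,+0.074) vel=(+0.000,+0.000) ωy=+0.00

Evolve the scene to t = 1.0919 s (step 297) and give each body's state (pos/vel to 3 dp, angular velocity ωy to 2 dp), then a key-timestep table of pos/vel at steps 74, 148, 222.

State at t = 1.0919 s:
  obj    pos=(+2.026,-1.054) vel=(+3.563,-2.066) ωy=+53.48

Key-timestep trajectory:
   step    t(s)  obj.x    obj.z    obj.vx   obj.vz 
     74  0.2721   +0.201  +0.004  +0.888  -0.515
    148  0.5441   +0.563  -0.206  +1.776  -1.029
    222  0.8162   +1.167  -0.556  +2.664  -1.544


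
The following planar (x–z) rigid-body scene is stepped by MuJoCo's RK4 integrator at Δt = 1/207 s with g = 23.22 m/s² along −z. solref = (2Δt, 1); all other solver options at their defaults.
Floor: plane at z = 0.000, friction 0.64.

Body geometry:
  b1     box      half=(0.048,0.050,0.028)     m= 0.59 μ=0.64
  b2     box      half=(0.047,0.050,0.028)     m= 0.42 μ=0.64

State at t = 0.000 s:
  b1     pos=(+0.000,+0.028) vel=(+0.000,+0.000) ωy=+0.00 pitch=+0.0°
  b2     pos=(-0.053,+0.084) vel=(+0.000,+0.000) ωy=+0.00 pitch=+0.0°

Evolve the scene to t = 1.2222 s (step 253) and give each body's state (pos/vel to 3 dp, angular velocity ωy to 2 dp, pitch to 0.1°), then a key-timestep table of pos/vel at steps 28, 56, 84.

State at t = 1.2222 s:
  b1     pos=(+0.000,+0.028) vel=(+0.000,+0.000) ωy=+0.00 pitch=+0.0°
  b2     pos=(-0.172,+0.028) vel=(+0.000,+0.000) ωy=+0.00 pitch=+180.0°

Key-timestep trajectory:
   step    t(s)  b1.x    b1.z    b1.vx   b1.vz   b2.x    b2.z    b2.vx   b2.vz 
     28  0.1353   +0.000  +0.028  +0.000  +0.000   -0.075  +0.067  -0.323  -0.623
     56  0.2705   +0.000  +0.028  +0.000  +0.000   -0.120  +0.055  -0.136  +0.010
     84  0.4058   +0.000  +0.028  +0.000  +0.000   -0.145  +0.050  -0.375  -0.170


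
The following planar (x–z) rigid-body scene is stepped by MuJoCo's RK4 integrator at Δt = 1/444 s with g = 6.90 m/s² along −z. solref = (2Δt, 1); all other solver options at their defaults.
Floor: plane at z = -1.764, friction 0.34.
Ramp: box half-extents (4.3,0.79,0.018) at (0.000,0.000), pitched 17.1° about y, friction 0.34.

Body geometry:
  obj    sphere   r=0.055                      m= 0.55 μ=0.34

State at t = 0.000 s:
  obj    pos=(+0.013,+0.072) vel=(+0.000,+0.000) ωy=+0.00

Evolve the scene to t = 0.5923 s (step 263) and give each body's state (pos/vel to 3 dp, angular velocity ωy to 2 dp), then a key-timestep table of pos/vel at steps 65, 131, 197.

State at t = 0.5923 s:
  obj    pos=(+0.256,-0.002) vel=(+0.820,-0.252) ωy=+15.61

Key-timestep trajectory:
   step    t(s)  obj.x    obj.z    obj.vx   obj.vz 
     65  0.1464   +0.028  +0.068  +0.203  -0.062
    131  0.2950   +0.073  +0.054  +0.409  -0.126
    197  0.4437   +0.149  +0.030  +0.615  -0.189


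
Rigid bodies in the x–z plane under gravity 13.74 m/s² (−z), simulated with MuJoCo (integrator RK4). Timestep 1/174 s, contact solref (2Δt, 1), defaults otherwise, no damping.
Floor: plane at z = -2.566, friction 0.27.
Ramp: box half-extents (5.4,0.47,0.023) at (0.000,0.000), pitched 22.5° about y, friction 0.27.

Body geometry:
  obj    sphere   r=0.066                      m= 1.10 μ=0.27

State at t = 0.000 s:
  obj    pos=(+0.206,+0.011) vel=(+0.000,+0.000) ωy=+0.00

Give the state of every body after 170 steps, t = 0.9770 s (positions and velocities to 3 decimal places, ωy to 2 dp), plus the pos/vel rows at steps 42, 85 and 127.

State at t = 0.9770 s:
  obj    pos=(+1.862,-0.675) vel=(+3.390,-1.404) ωy=+55.59

Key-timestep trajectory:
   step    t(s)  obj.x    obj.z    obj.vx   obj.vz 
     42  0.2414   +0.307  -0.031  +0.838  -0.347
     85  0.4885   +0.620  -0.161  +1.695  -0.702
    127  0.7299   +1.130  -0.372  +2.533  -1.049


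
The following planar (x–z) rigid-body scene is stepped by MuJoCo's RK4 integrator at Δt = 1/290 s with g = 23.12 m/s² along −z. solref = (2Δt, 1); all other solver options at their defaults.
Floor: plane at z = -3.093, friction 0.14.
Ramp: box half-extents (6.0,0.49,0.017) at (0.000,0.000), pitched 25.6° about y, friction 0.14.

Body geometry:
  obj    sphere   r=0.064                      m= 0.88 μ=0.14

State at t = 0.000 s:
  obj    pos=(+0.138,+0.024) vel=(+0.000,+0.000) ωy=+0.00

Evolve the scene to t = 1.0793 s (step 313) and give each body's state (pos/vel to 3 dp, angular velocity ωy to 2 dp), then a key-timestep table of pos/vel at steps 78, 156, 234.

State at t = 1.0793 s:
  obj    pos=(+3.887,-1.772) vel=(+6.946,-3.328) ωy=+120.31

Key-timestep trajectory:
   step    t(s)  obj.x    obj.z    obj.vx   obj.vz 
     78  0.2690   +0.371  -0.088  +1.731  -0.829
    156  0.5379   +1.069  -0.422  +3.462  -1.659
    234  0.8069   +2.233  -0.980  +5.193  -2.488


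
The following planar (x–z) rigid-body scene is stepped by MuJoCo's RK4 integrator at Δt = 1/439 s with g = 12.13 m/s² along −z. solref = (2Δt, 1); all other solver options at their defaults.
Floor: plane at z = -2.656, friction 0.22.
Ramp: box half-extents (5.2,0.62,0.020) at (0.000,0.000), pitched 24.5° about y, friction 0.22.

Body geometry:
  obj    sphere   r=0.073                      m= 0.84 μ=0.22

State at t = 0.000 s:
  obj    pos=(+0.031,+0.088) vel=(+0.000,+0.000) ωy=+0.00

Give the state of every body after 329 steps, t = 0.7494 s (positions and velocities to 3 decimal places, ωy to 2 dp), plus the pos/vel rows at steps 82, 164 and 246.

State at t = 0.7494 s:
  obj    pos=(+0.949,-0.330) vel=(+2.450,-1.117) ωy=+36.88

Key-timestep trajectory:
   step    t(s)  obj.x    obj.z    obj.vx   obj.vz 
     82  0.1868   +0.088  +0.062  +0.611  -0.278
    164  0.3736   +0.259  -0.016  +1.222  -0.557
    246  0.5604   +0.544  -0.146  +1.832  -0.835


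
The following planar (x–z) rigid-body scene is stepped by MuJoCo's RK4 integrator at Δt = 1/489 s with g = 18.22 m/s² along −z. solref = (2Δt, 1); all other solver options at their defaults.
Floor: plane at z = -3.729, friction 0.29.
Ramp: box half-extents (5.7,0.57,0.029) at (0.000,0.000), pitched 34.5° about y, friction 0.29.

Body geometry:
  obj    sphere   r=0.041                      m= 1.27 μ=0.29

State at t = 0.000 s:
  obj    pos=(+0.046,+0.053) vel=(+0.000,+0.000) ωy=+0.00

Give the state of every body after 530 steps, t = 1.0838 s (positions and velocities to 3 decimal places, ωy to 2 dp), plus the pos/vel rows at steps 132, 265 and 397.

State at t = 1.0838 s:
  obj    pos=(+3.615,-2.399) vel=(+6.584,-4.525) ωy=+194.85

Key-timestep trajectory:
   step    t(s)  obj.x    obj.z    obj.vx   obj.vz 
    132  0.2699   +0.268  -0.099  +1.640  -1.127
    265  0.5419   +0.938  -0.560  +3.292  -2.263
    397  0.8119   +2.048  -1.323  +4.932  -3.390


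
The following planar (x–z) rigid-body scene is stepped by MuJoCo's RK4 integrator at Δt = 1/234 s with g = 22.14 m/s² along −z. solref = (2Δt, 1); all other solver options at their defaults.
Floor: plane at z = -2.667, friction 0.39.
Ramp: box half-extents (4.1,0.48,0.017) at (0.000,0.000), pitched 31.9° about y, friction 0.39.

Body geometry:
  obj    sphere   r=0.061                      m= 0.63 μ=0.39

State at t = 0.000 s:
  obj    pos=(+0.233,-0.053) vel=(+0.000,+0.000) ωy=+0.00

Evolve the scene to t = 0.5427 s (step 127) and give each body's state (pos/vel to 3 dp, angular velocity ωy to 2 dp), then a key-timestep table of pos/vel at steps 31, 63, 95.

State at t = 0.5427 s:
  obj    pos=(+1.278,-0.704) vel=(+3.851,-2.397) ωy=+74.34

Key-timestep trajectory:
   step    t(s)  obj.x    obj.z    obj.vx   obj.vz 
     31  0.1325   +0.295  -0.092  +0.940  -0.585
     63  0.2692   +0.490  -0.213  +1.910  -1.189
     95  0.4060   +0.818  -0.417  +2.881  -1.793


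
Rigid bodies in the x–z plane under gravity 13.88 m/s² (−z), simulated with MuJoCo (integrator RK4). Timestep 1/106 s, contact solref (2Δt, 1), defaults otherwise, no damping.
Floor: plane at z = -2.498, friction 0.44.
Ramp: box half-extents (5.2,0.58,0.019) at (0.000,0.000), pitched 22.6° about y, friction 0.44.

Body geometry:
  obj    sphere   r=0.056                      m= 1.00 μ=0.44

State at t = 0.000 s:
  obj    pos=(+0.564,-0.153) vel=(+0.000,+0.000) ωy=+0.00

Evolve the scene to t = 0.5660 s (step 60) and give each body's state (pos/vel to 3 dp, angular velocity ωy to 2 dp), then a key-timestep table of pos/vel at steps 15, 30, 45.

State at t = 0.5660 s:
  obj    pos=(+1.127,-0.388) vel=(+1.991,-0.829) ωy=+38.49

Key-timestep trajectory:
   step    t(s)  obj.x    obj.z    obj.vx   obj.vz 
     15  0.1415   +0.599  -0.168  +0.498  -0.207
     30  0.2830   +0.705  -0.212  +0.995  -0.414
     45  0.4245   +0.881  -0.285  +1.493  -0.621


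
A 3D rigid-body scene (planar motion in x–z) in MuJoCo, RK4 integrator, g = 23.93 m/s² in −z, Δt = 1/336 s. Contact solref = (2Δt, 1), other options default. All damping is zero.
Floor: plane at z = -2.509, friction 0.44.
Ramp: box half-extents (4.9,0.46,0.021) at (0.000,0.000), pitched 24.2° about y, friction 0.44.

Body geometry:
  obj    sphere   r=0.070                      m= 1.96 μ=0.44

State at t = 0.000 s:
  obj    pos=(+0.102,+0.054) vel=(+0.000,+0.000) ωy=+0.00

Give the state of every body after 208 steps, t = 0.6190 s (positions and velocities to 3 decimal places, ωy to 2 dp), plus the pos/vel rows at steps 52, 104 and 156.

State at t = 0.6190 s:
  obj    pos=(+1.327,-0.496) vel=(+3.956,-1.778) ωy=+61.96

Key-timestep trajectory:
   step    t(s)  obj.x    obj.z    obj.vx   obj.vz 
     52  0.1548   +0.179  +0.020  +0.989  -0.445
    104  0.3095   +0.408  -0.084  +1.978  -0.889
    156  0.4643   +0.791  -0.256  +2.967  -1.334


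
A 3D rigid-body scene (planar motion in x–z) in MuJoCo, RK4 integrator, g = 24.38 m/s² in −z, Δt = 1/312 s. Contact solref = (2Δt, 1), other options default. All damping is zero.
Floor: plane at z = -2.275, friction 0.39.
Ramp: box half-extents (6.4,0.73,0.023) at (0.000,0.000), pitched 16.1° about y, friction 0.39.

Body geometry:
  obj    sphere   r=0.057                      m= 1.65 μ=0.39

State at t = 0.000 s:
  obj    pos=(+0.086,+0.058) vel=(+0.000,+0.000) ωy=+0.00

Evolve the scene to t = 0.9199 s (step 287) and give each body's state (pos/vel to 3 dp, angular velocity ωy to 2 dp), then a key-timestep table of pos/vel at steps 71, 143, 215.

State at t = 0.9199 s:
  obj    pos=(+2.049,-0.508) vel=(+4.268,-1.232) ωy=+77.93

Key-timestep trajectory:
   step    t(s)  obj.x    obj.z    obj.vx   obj.vz 
     71  0.2276   +0.206  +0.024  +1.056  -0.305
    143  0.4583   +0.573  -0.082  +2.127  -0.614
    215  0.6891   +1.188  -0.260  +3.197  -0.923


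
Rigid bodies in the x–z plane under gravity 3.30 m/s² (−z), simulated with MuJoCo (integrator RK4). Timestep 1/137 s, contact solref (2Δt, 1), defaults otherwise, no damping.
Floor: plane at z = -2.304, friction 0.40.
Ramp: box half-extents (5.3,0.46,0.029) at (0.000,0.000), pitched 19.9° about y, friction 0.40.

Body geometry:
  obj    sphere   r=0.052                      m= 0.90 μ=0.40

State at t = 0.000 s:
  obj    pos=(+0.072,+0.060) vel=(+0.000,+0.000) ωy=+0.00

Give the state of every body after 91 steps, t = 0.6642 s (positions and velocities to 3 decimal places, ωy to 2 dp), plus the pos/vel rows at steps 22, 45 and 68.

State at t = 0.6642 s:
  obj    pos=(+0.238,+0.000) vel=(+0.501,-0.181) ωy=+10.24

Key-timestep trajectory:
   step    t(s)  obj.x    obj.z    obj.vx   obj.vz 
     22  0.1606   +0.082  +0.057  +0.121  -0.044
     45  0.3285   +0.113  +0.045  +0.248  -0.090
     68  0.4964   +0.165  +0.026  +0.375  -0.136


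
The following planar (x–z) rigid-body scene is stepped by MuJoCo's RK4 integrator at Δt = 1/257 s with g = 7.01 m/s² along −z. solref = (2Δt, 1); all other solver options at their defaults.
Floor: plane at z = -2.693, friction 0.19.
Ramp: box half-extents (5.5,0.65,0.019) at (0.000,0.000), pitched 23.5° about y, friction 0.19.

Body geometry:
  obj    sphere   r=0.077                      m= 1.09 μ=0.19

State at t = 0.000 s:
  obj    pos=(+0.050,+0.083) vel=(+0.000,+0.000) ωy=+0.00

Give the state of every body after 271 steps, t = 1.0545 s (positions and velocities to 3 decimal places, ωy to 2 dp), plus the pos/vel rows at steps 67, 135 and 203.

State at t = 1.0545 s:
  obj    pos=(+1.068,-0.360) vel=(+1.931,-0.840) ωy=+27.34

Key-timestep trajectory:
   step    t(s)  obj.x    obj.z    obj.vx   obj.vz 
     67  0.2607   +0.112  +0.056  +0.477  -0.208
    135  0.5253   +0.303  -0.027  +0.962  -0.418
    203  0.7899   +0.621  -0.165  +1.446  -0.629


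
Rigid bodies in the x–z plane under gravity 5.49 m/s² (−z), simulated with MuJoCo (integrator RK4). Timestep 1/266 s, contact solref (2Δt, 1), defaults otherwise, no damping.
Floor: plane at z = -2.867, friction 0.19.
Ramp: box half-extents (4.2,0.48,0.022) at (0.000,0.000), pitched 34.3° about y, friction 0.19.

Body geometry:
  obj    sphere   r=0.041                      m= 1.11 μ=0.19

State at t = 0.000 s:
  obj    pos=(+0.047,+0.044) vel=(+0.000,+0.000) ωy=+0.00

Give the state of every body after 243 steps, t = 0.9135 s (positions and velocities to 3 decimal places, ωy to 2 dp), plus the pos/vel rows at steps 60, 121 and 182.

State at t = 0.9135 s:
  obj    pos=(+0.818,-0.481) vel=(+1.685,-1.151) ωy=+47.89

Key-timestep trajectory:
   step    t(s)  obj.x    obj.z    obj.vx   obj.vz 
     60  0.2256   +0.094  +0.012  +0.415  -0.289
    121  0.4549   +0.238  -0.086  +0.838  -0.576
    182  0.6842   +0.480  -0.251  +1.261  -0.865


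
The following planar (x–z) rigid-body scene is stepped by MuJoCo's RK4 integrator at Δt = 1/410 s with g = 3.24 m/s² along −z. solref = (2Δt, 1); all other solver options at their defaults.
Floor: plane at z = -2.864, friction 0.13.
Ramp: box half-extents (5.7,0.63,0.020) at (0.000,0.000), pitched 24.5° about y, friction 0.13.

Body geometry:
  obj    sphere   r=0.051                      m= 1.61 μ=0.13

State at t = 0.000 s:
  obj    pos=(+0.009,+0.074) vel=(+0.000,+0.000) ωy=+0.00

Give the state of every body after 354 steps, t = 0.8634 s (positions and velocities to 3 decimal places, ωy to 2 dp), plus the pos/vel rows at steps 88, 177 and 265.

State at t = 0.8634 s:
  obj    pos=(+0.335,-0.075) vel=(+0.755,-0.343) ωy=+16.20

Key-timestep trajectory:
   step    t(s)  obj.x    obj.z    obj.vx   obj.vz 
     88  0.2146   +0.029  +0.065  +0.188  -0.085
    177  0.4317   +0.091  +0.037  +0.378  -0.172
    265  0.6463   +0.192  -0.009  +0.565  -0.257


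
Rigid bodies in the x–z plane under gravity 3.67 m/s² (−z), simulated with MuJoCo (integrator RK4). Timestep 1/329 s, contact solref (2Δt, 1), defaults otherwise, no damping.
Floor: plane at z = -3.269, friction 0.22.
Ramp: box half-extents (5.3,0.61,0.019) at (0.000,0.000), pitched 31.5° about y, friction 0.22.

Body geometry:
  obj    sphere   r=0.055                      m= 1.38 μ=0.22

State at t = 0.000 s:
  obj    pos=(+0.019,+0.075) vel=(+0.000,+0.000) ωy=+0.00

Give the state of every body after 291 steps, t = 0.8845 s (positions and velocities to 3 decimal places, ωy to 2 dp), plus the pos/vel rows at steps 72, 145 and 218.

State at t = 0.8845 s:
  obj    pos=(+0.476,-0.205) vel=(+1.033,-0.633) ωy=+22.02

Key-timestep trajectory:
   step    t(s)  obj.x    obj.z    obj.vx   obj.vz 
     72  0.2188   +0.047  +0.058  +0.256  -0.157
    145  0.4407   +0.133  +0.006  +0.515  -0.315
    218  0.6626   +0.275  -0.082  +0.774  -0.474


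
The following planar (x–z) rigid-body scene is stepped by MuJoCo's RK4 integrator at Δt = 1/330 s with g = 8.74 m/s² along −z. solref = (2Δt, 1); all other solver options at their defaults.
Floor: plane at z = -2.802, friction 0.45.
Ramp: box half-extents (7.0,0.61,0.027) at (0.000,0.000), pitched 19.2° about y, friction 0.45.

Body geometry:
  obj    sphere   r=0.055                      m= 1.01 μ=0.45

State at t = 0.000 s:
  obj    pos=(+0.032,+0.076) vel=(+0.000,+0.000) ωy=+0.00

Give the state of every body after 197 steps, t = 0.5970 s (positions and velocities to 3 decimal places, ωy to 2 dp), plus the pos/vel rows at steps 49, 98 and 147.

State at t = 0.5970 s:
  obj    pos=(+0.377,-0.045) vel=(+1.157,-0.403) ωy=+22.28

Key-timestep trajectory:
   step    t(s)  obj.x    obj.z    obj.vx   obj.vz 
     49  0.1485   +0.053  +0.068  +0.288  -0.100
     98  0.2970   +0.117  +0.046  +0.576  -0.201
    147  0.4455   +0.224  +0.009  +0.864  -0.301


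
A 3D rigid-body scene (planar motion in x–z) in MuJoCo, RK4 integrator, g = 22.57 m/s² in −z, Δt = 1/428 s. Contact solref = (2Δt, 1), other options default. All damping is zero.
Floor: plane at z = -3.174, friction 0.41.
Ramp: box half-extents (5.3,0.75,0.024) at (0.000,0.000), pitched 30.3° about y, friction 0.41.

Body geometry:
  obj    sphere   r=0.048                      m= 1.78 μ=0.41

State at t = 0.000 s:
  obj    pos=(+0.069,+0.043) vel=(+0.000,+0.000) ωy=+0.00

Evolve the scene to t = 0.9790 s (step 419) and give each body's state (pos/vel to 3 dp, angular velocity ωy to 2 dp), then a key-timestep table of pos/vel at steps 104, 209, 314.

State at t = 0.9790 s:
  obj    pos=(+3.434,-1.923) vel=(+6.875,-4.017) ωy=+165.88

Key-timestep trajectory:
   step    t(s)  obj.x    obj.z    obj.vx   obj.vz 
    104  0.2430   +0.276  -0.078  +1.707  -0.997
    209  0.4883   +0.906  -0.446  +3.429  -2.004
    314  0.7336   +1.959  -1.061  +5.152  -3.011


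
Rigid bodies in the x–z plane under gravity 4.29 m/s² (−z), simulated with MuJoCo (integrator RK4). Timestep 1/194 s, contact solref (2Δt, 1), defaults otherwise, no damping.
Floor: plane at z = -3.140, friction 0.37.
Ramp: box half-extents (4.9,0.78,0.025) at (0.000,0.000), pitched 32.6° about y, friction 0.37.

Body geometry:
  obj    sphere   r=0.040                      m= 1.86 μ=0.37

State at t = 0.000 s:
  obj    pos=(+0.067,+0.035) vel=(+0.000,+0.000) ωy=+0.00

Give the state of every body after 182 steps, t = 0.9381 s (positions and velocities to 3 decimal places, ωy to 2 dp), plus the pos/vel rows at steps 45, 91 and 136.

State at t = 0.9381 s:
  obj    pos=(+0.679,-0.357) vel=(+1.305,-0.834) ωy=+38.71

Key-timestep trajectory:
   step    t(s)  obj.x    obj.z    obj.vx   obj.vz 
     45  0.2320   +0.104  +0.010  +0.323  -0.206
     91  0.4691   +0.220  -0.063  +0.652  -0.417
    136  0.7010   +0.409  -0.184  +0.975  -0.624


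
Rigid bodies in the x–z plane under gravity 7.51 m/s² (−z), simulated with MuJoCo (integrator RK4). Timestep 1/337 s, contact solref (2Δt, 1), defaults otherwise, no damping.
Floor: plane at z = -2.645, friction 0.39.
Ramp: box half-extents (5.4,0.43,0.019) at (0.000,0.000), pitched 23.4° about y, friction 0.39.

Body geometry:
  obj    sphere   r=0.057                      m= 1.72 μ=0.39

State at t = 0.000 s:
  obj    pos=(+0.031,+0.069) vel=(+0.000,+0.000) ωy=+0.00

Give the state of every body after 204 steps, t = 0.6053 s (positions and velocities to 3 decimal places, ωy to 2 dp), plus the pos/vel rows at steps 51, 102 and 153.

State at t = 0.6053 s:
  obj    pos=(+0.389,-0.086) vel=(+1.184,-0.512) ωy=+22.62

Key-timestep trajectory:
   step    t(s)  obj.x    obj.z    obj.vx   obj.vz 
     51  0.1513   +0.054  +0.060  +0.296  -0.128
    102  0.3027   +0.121  +0.031  +0.592  -0.256
    153  0.4540   +0.233  -0.018  +0.888  -0.384


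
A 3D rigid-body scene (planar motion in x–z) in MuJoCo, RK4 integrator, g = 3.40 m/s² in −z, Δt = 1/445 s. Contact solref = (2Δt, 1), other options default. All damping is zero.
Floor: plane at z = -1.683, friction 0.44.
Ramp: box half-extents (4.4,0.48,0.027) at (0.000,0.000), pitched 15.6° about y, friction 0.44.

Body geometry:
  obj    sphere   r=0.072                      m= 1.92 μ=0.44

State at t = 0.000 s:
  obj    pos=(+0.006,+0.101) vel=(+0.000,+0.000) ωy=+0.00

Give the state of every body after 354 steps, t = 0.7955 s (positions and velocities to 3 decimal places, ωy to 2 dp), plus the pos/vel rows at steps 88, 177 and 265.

State at t = 0.7955 s:
  obj    pos=(+0.205,+0.046) vel=(+0.500,-0.140) ωy=+7.22

Key-timestep trajectory:
   step    t(s)  obj.x    obj.z    obj.vx   obj.vz 
     88  0.1978   +0.018  +0.098  +0.124  -0.035
    177  0.3978   +0.056  +0.087  +0.250  -0.070
    265  0.5955   +0.118  +0.070  +0.375  -0.105


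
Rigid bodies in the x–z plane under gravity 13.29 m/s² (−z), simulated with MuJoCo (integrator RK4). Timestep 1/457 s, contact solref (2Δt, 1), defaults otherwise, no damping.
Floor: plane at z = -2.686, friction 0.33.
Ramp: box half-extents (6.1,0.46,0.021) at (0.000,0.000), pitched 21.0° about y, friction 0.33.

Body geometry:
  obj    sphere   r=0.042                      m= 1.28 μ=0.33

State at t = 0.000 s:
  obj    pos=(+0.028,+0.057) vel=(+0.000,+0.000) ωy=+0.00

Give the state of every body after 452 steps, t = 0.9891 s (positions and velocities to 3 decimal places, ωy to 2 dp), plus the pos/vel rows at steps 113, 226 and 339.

State at t = 0.9891 s:
  obj    pos=(+1.581,-0.540) vel=(+3.141,-1.206) ωy=+80.11

Key-timestep trajectory:
   step    t(s)  obj.x    obj.z    obj.vx   obj.vz 
    113  0.2473   +0.125  +0.019  +0.785  -0.301
    226  0.4945   +0.416  -0.092  +1.571  -0.603
    339  0.7418   +0.902  -0.279  +2.356  -0.904


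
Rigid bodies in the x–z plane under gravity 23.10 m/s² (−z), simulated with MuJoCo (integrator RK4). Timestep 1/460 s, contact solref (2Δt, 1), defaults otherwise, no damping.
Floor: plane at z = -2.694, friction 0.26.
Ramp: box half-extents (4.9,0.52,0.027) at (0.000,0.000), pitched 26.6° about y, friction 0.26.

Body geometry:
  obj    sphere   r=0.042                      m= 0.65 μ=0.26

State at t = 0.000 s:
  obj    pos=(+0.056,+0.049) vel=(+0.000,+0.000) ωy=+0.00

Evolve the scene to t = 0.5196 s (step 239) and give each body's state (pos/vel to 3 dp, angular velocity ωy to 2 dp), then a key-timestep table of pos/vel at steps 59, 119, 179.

State at t = 0.5196 s:
  obj    pos=(+0.948,-0.397) vel=(+3.432,-1.719) ωy=+91.38

Key-timestep trajectory:
   step    t(s)  obj.x    obj.z    obj.vx   obj.vz 
     59  0.1283   +0.110  +0.022  +0.847  -0.424
    119  0.2587   +0.277  -0.062  +1.709  -0.856
    179  0.3891   +0.556  -0.201  +2.571  -1.287


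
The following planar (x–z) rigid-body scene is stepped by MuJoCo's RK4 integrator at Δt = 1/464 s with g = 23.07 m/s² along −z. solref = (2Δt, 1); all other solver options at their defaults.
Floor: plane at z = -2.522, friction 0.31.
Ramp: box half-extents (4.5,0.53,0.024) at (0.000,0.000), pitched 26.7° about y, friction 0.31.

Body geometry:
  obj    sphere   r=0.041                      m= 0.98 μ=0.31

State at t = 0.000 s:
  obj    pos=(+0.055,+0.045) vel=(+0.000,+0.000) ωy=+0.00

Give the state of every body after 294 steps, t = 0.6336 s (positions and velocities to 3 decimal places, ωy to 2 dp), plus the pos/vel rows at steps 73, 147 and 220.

State at t = 0.6336 s:
  obj    pos=(+1.383,-0.623) vel=(+4.191,-2.108) ωy=+114.41

Key-timestep trajectory:
   step    t(s)  obj.x    obj.z    obj.vx   obj.vz 
     73  0.1573   +0.137  +0.004  +1.041  -0.523
    147  0.3168   +0.387  -0.122  +2.096  -1.054
    220  0.4741   +0.799  -0.329  +3.136  -1.577


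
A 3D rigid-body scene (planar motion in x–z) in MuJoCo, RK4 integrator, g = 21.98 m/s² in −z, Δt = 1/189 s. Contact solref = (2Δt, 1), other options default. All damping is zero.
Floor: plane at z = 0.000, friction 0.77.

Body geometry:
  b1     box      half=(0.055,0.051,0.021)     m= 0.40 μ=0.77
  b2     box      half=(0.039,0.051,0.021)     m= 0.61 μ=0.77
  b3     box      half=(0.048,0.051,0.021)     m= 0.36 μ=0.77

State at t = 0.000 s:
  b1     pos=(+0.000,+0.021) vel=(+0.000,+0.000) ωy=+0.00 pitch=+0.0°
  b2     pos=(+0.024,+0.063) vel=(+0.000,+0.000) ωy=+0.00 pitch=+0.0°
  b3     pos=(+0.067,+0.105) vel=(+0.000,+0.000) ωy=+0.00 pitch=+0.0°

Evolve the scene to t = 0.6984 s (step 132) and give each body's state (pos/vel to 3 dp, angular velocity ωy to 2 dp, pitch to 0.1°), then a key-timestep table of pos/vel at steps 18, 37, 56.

State at t = 0.6984 s:
  b1     pos=(+0.000,+0.021) vel=(+0.000,+0.000) ωy=+0.00 pitch=+0.0°
  b2     pos=(+0.024,+0.063) vel=(+0.000,+0.000) ωy=+0.00 pitch=+0.1°
  b3     pos=(+0.085,+0.048) vel=(+0.000,+0.000) ωy=+0.00 pitch=+90.0°

Key-timestep trajectory:
   step    t(s)  b1.x    b1.z    b1.vx   b1.vz   b2.x    b2.z    b2.vx   b2.vz   b3.x    b3.z    b3.vx   b3.vz 
     18  0.0952   +0.000  +0.021  +0.000  +0.000   +0.024  +0.063  -0.001  +0.001   +0.074  +0.102  +0.174  -0.126
     37  0.1958   +0.000  +0.021  +0.000  +0.000   +0.024  +0.063  +0.000  +0.000   +0.096  +0.046  +0.037  +0.191
     56  0.2963   +0.000  +0.021  +0.000  +0.000   +0.024  +0.063  +0.000  +0.000   +0.085  +0.048  -0.214  -0.019


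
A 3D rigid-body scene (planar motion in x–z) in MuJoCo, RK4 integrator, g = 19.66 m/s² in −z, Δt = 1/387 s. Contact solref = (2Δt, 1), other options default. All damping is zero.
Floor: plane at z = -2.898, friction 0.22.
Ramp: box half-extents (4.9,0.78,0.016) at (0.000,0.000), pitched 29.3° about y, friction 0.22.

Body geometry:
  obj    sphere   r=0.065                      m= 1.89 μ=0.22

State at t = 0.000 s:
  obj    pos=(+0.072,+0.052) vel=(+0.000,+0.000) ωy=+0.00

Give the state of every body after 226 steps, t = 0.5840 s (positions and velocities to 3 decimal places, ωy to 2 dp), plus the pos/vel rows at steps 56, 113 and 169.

State at t = 0.5840 s:
  obj    pos=(+1.094,-0.521) vel=(+3.500,-1.964) ωy=+61.73

Key-timestep trajectory:
   step    t(s)  obj.x    obj.z    obj.vx   obj.vz 
     56  0.1447   +0.135  +0.017  +0.867  -0.487
    113  0.2920   +0.328  -0.091  +1.750  -0.982
    169  0.4367   +0.644  -0.268  +2.617  -1.469


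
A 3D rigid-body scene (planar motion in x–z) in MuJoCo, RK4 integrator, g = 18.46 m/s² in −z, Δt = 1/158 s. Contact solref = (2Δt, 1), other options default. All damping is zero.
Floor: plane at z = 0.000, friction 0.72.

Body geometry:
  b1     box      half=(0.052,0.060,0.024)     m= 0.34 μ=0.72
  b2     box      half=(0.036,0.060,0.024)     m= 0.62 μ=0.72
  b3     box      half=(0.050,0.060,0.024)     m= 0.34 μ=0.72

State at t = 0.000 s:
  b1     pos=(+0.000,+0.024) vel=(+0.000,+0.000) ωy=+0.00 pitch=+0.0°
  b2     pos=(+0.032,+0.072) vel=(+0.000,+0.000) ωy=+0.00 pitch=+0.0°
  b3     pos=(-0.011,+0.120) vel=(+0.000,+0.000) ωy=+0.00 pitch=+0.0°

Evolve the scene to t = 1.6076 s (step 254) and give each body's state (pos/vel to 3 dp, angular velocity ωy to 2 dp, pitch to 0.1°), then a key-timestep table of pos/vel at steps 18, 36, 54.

State at t = 1.6076 s:
  b1     pos=(+0.000,+0.024) vel=(+0.000,+0.000) ωy=+0.00 pitch=+0.0°
  b2     pos=(+0.032,+0.072) vel=(+0.000,+0.000) ωy=+0.00 pitch=+0.1°
  b3     pos=(-0.126,+0.024) vel=(+0.000,+0.000) ωy=+0.00 pitch=+180.0°

Key-timestep trajectory:
   step    t(s)  b1.x    b1.z    b1.vx   b1.vz   b2.x    b2.z    b2.vx   b2.vz   b3.x    b3.z    b3.vx   b3.vz 
     18  0.1139   +0.000  +0.024  +0.000  +0.000   +0.032  +0.072  +0.001  +0.000   -0.024  +0.110  -0.233  -0.301
     36  0.2278   +0.000  +0.024  +0.001  +0.000   +0.032  +0.072  +0.001  +0.000   -0.060  +0.097  -0.445  -0.187
     54  0.3418   +0.000  +0.024  +0.000  +0.000   +0.032  +0.072  +0.000  +0.000   -0.124  +0.021  -0.634  -0.986
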